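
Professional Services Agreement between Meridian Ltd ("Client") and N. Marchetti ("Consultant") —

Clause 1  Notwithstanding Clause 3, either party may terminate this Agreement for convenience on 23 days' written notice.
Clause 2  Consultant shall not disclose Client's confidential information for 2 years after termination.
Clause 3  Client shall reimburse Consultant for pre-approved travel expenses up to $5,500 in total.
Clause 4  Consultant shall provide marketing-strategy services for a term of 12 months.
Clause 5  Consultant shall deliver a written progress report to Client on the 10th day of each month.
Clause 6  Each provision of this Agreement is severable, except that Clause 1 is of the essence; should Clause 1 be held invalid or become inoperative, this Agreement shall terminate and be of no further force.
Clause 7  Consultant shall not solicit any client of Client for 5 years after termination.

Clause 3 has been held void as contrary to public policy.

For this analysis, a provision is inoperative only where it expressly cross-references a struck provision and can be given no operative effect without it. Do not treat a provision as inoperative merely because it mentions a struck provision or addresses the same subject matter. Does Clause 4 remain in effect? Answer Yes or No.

Yes

Clause 3 is struck. Clause 1 mentions Clause 3 but its own obligation stands independently of Clause 3, so Clause 1 is not affected. No other provision's operative terms depend on Clause 3. Clause 6 makes Clause 1 an essential term, but Clause 1 is unaffected, so the severability proviso in Clause 6 preserves the remaining provisions. That leaves Clause 1, Clause 2, Clause 4, Clause 5, Clause 6, and Clause 7 in effect. Clause 4 is among the surviving provisions, so the answer is yes.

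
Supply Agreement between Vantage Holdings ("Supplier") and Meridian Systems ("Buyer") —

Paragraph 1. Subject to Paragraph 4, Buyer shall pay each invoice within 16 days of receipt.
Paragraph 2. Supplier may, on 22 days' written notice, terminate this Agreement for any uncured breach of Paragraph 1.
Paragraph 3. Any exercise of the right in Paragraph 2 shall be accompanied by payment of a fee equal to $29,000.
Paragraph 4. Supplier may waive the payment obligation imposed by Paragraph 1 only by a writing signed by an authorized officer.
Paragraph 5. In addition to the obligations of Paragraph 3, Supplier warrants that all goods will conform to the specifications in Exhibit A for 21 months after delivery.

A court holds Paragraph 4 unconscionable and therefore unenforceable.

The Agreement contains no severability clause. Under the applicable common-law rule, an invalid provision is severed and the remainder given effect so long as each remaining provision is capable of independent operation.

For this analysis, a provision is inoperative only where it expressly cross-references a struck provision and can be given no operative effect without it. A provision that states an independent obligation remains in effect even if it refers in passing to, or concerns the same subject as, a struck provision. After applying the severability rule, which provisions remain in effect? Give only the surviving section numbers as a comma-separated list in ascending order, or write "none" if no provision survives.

1, 2, 3, 5

Paragraph 4 is struck. Although Paragraph 1 refers to Paragraph 4, its operative terms do not depend on Paragraph 4, so it remains in effect. No other provision's operative terms depend on Paragraph 4. With no severability clause, the stated default rule severs what cannot stand and enforces each remaining provision that can operate on its own. Paragraph 1, Paragraph 2, Paragraph 3, and Paragraph 5 remain in effect.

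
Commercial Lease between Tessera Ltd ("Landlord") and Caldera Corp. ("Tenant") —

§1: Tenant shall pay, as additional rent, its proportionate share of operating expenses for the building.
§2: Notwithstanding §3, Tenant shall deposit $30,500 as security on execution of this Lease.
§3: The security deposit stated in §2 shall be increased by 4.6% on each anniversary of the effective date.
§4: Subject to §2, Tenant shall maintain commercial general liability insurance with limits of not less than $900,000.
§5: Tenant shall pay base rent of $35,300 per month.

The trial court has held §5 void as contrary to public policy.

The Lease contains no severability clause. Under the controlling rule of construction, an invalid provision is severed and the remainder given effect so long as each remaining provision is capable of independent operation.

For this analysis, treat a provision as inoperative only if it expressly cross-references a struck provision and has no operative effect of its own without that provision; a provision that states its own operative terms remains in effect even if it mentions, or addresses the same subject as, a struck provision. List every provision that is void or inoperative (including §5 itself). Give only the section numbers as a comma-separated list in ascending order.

§5 is struck. Nothing else in the Lease is defined by reference to §5. With no severability clause, the stated default rule severs what cannot stand and enforces each remaining provision that can operate on its own. The provisions still in force are §1, §2, §3, and §4.

5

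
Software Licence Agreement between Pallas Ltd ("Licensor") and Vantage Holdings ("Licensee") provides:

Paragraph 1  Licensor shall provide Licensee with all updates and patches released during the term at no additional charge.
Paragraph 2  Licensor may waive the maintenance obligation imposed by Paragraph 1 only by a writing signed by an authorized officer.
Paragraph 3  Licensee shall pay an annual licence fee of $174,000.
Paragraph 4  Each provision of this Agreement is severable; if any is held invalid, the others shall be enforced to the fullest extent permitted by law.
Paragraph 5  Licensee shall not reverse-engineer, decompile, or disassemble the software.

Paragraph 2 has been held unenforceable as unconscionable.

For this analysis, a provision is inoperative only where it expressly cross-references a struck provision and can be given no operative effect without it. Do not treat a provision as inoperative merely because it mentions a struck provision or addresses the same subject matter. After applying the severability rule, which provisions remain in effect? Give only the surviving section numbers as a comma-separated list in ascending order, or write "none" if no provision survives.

1, 3, 4, 5

Paragraph 2 is struck. No other provision's operative terms depend on Paragraph 2. Under the severability clause in Paragraph 4, the remaining provisions continue in force. Paragraph 1, Paragraph 3, Paragraph 4, and Paragraph 5 remain in effect.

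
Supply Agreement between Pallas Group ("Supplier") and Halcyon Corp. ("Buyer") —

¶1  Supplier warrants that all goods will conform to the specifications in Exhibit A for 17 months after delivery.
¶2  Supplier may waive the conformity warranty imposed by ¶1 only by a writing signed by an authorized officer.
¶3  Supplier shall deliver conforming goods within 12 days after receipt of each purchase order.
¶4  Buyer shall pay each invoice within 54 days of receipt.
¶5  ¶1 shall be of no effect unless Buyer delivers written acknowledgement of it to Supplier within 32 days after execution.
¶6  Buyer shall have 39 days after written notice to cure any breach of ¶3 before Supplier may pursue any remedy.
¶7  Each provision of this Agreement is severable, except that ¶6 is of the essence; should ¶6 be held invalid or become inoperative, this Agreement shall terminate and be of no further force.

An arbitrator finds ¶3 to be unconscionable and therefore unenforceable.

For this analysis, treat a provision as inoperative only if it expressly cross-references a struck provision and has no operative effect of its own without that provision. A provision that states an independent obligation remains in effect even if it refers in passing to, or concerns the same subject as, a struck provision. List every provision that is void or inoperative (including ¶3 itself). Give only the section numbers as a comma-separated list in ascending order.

¶3 is struck. ¶6 operates only by reference to ¶3, so it falls with ¶3. ¶7 makes ¶6 an essential term, and ¶6 has been rendered inoperative by the cascade; under ¶7, the entire Agreement is therefore void. No provision of the Agreement survives.

1, 2, 3, 4, 5, 6, 7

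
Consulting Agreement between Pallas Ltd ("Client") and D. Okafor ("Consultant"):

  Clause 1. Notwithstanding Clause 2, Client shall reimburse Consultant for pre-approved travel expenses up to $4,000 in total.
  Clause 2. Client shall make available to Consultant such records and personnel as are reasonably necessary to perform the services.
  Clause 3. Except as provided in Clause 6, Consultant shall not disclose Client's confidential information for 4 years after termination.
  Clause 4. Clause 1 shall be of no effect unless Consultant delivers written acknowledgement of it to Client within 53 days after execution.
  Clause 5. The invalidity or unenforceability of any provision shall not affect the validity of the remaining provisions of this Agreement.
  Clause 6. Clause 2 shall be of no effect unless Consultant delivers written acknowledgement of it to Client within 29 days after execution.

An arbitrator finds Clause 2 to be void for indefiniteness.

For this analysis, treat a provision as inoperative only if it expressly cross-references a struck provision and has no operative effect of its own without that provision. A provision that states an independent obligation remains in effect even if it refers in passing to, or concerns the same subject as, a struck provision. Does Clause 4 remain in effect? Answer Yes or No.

Clause 2 is struck. Clause 6 merely fixes the acknowledgement condition for Clause 2; with Clause 2 gone it has nothing to operate on and falls away. Clause 1 mentions Clause 2 but its own obligation stands independently of Clause 2, so Clause 1 is not affected. Although Clause 3 refers to Clause 6, its operative terms do not depend on Clause 6, so it remains in effect. Under the severability clause in Clause 5, the remaining provisions continue in force. That leaves Clause 1, Clause 3, Clause 4, and Clause 5 in effect. Clause 4 is among the surviving provisions, so the answer is yes.

Yes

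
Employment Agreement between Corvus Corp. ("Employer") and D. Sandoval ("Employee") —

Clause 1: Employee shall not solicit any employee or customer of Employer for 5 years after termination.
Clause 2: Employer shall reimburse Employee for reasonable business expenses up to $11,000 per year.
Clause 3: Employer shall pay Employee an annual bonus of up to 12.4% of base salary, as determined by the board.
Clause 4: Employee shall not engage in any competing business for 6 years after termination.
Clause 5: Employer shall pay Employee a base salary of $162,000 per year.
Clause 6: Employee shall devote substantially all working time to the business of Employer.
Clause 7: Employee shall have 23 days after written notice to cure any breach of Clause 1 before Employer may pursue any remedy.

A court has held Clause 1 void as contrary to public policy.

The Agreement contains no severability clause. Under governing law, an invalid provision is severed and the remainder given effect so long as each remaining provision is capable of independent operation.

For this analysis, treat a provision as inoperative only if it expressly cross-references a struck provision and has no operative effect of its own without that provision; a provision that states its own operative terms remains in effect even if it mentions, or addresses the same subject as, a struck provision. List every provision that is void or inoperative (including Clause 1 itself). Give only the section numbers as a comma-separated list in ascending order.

1, 7

Clause 1 is struck. Clause 7 merely fixes the cure period for breach of Clause 1; with Clause 1 gone it has nothing to operate on and falls away. Under the stated default rule, only provisions that cannot operate independently fall away; the rest are enforced. The provisions still in force are Clause 2, Clause 3, Clause 4, Clause 5, and Clause 6.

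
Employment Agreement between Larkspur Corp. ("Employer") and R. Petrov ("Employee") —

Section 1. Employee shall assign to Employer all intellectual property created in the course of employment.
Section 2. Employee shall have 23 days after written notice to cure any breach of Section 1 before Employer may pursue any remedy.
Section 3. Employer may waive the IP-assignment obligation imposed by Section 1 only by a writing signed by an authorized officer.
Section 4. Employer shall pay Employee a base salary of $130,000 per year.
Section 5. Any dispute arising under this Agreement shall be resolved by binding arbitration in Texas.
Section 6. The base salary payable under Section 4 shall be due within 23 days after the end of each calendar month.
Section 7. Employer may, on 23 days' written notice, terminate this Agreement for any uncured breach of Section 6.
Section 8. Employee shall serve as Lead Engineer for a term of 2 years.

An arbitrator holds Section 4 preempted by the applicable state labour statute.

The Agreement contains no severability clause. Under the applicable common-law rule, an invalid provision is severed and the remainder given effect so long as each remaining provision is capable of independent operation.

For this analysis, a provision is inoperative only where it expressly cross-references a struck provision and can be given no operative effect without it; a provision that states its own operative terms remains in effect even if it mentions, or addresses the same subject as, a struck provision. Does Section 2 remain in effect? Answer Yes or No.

Yes

Section 4 is struck. Section 6 has no operative effect of its own apart from Section 4 and is therefore inoperative. The only function of Section 7 is the termination right for breach of Section 6, so it cannot stand once Section 6 is removed. Under the stated default rule, only provisions that cannot operate independently fall away; the rest are enforced. Section 1, Section 2, Section 3, Section 5, and Section 8 remain in effect. Section 2 is among the surviving provisions, so the answer is yes.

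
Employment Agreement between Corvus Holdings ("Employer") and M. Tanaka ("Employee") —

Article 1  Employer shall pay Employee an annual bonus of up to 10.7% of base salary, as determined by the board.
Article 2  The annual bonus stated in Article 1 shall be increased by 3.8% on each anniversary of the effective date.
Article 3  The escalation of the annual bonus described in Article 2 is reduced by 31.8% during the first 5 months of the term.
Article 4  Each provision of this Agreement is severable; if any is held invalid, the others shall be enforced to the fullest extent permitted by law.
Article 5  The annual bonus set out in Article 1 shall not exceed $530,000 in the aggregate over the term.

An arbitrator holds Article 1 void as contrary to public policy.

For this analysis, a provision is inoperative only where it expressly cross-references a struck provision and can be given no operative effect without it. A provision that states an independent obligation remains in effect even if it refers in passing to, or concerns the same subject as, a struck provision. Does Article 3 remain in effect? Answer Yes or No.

Article 1 is struck. Article 2 has no operative effect of its own apart from Article 1 and is therefore inoperative. Article 5 operates only by reference to Article 1, so it falls with Article 1. Article 3 operates only by reference to Article 2, so it falls with Article 2. Article 4 is a severability clause and preserves every provision that can still be given independent effect. Only Article 4 remains in effect. Article 3 is among the inoperative provisions, so the answer is no.

No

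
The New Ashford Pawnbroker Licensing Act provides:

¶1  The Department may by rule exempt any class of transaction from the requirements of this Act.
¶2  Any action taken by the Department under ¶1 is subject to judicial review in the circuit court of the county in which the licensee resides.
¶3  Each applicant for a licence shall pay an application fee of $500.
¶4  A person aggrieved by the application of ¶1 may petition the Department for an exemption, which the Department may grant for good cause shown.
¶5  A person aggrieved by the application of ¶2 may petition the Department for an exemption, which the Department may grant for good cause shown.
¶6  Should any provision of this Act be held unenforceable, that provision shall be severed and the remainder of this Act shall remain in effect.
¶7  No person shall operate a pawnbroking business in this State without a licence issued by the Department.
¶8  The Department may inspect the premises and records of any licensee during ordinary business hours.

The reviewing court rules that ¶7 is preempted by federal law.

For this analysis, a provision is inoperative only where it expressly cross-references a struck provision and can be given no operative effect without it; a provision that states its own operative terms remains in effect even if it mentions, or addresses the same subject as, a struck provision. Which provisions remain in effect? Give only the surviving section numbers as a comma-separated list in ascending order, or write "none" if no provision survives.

¶7 is struck. No other provision's operative terms depend on ¶7. Under the severability clause in ¶6, the remaining provisions continue in force. The provisions still in force are ¶1, ¶2, ¶3, ¶4, ¶5, ¶6, and ¶8.

1, 2, 3, 4, 5, 6, 8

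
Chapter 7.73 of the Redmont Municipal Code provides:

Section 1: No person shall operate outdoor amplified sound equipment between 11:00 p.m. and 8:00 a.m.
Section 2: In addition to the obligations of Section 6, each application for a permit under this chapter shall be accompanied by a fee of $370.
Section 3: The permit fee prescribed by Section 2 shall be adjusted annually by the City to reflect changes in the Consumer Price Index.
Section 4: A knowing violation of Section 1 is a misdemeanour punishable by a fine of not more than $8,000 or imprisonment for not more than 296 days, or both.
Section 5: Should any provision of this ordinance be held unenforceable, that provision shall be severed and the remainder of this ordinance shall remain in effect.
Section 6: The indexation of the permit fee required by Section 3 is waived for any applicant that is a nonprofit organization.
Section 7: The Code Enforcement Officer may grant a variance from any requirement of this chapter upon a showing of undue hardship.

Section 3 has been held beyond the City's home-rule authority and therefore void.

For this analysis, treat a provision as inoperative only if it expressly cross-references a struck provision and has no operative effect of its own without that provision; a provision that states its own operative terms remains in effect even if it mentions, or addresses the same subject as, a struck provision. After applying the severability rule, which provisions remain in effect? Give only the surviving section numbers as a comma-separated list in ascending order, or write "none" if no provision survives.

Section 3 is struck. Section 6 does nothing except set the nonprofit waiver of the indexation of the permit fee by reference to Section 3; with Section 3 gone it has no independent effect and is inoperative. Section 2 mentions Section 6 but its own obligation stands independently of Section 6, so Section 2 is not affected. Under the severability clause in Section 5, the remaining provisions continue in force. The provisions still in force are Section 1, Section 2, Section 4, Section 5, and Section 7.

1, 2, 4, 5, 7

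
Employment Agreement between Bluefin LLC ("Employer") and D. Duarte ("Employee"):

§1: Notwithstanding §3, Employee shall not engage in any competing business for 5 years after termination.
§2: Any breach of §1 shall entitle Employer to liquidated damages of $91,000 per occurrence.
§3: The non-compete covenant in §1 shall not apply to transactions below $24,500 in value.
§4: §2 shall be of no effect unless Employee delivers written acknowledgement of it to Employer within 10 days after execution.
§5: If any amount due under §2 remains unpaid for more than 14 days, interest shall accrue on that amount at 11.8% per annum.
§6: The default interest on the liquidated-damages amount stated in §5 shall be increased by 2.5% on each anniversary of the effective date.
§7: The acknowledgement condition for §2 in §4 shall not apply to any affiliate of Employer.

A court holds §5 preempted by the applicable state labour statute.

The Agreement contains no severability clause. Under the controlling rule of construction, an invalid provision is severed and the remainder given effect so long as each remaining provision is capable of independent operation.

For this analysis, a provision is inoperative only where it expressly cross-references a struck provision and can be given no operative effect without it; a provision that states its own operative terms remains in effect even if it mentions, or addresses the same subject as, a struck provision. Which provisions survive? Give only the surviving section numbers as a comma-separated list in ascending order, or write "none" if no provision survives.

1, 2, 3, 4, 7

§5 is struck. §6 does nothing except set the escalation of the default interest on the liquidated-damages amount by reference to §5; with §5 gone it has no independent effect and is inoperative. Under the stated default rule, only provisions that cannot operate independently fall away; the rest are enforced. That leaves §1, §2, §3, §4, and §7 in effect.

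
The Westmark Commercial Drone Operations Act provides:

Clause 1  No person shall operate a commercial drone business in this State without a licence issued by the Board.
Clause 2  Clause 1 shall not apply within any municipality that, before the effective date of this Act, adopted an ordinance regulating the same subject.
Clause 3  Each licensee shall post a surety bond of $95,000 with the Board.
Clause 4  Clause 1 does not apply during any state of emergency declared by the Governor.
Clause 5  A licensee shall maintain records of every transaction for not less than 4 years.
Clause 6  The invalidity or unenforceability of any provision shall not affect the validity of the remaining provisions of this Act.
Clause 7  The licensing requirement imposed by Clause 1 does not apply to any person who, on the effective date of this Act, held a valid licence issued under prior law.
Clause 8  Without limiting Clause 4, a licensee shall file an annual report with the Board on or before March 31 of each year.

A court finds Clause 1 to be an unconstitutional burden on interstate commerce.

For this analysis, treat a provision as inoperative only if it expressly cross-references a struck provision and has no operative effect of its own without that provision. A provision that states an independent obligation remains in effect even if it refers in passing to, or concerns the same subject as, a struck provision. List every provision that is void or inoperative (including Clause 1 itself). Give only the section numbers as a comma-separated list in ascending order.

Clause 1 is struck. Clause 2 merely fixes the local-preemption carve-out from Clause 1; with Clause 1 gone it has nothing to operate on and falls away. Clause 4 operates only by reference to Clause 1, so it falls with Clause 1. Clause 7 merely fixes the grandfather exemption from Clause 1; with Clause 1 gone it has nothing to operate on and falls away. Clause 8 mentions Clause 4 but its own obligation stands independently of Clause 4, so Clause 8 is not affected. Clause 6 is a severability clause and preserves every provision that can still be given independent effect. The provisions still in force are Clause 3, Clause 5, Clause 6, and Clause 8.

1, 2, 4, 7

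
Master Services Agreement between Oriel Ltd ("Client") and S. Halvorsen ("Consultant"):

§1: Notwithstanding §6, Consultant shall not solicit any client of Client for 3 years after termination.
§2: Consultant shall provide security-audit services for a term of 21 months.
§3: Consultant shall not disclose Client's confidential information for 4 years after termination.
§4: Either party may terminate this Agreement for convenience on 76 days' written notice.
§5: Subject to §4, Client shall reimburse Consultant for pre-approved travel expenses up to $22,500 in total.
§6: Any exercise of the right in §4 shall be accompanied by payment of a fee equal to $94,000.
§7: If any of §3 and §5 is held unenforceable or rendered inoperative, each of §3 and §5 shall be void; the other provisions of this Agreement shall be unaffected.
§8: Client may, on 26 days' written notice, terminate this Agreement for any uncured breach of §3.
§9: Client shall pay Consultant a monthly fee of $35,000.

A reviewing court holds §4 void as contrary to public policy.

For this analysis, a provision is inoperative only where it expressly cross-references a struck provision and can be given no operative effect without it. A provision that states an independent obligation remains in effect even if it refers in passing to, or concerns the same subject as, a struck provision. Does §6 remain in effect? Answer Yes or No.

No

§4 is struck. The only function of §6 is the exercise fee for §4, so it cannot stand once §4 is removed. Although §1 refers to §6, its operative terms do not depend on §6, so it remains in effect. §5 mentions §4 but its own obligation stands independently of §4, so §5 is not affected. §7 ties §3 and §5 together, but none of those is affected here; the remaining provisions continue in force under §7. That leaves §1, §2, §3, §5, §7, §8, and §9 in effect. §6 is among the inoperative provisions, so the answer is no.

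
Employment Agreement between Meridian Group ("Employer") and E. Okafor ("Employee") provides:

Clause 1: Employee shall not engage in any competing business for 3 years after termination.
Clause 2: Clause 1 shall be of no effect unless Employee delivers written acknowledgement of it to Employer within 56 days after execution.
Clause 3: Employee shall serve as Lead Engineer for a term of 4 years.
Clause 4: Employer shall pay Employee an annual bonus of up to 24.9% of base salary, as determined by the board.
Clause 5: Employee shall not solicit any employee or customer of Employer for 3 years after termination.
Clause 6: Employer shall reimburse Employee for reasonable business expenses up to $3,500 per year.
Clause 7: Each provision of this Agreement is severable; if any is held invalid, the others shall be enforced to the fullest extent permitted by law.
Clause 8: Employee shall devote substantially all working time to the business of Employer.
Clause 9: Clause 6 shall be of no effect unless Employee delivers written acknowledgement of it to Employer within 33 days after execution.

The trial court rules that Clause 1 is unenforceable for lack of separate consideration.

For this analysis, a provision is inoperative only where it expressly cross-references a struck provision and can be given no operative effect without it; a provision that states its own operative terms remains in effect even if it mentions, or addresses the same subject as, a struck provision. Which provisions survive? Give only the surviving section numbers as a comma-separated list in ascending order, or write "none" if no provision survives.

3, 4, 5, 6, 7, 8, 9

Clause 1 is struck. Clause 2 has no operative effect of its own apart from Clause 1 and is therefore inoperative. Under the severability clause in Clause 7, the remaining provisions continue in force. That leaves Clause 3, Clause 4, Clause 5, Clause 6, Clause 7, Clause 8, and Clause 9 in effect.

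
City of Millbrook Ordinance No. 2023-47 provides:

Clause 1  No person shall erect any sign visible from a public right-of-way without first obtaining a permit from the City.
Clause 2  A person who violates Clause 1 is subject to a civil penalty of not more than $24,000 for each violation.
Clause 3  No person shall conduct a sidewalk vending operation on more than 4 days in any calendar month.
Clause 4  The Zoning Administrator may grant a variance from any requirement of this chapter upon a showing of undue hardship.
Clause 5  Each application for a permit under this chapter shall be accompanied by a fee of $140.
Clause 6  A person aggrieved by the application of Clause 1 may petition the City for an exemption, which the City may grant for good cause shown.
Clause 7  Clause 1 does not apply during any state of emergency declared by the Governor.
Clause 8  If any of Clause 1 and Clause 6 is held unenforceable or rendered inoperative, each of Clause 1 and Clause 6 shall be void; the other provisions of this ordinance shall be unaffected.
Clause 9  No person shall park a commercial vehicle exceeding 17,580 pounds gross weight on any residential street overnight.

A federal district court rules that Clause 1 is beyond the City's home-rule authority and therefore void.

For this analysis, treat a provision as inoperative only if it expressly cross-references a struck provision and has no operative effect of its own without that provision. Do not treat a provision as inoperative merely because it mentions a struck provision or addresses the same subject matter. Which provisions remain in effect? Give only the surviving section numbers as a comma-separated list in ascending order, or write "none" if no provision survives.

Clause 1 is struck. Clause 2 merely fixes the civil penalty for violating Clause 1; with Clause 1 gone it has nothing to operate on and falls away. Clause 6 has no operative effect of its own apart from Clause 1 and is therefore inoperative. Clause 7 operates only by reference to Clause 1, so it falls with Clause 1. Clause 8 declares Clause 1 and Clause 6 mutually dependent; since one of them has fallen, all of them are of no effect. The remainder continues in force under Clause 8. Clause 3, Clause 4, Clause 5, Clause 8, and Clause 9 remain in effect.

3, 4, 5, 8, 9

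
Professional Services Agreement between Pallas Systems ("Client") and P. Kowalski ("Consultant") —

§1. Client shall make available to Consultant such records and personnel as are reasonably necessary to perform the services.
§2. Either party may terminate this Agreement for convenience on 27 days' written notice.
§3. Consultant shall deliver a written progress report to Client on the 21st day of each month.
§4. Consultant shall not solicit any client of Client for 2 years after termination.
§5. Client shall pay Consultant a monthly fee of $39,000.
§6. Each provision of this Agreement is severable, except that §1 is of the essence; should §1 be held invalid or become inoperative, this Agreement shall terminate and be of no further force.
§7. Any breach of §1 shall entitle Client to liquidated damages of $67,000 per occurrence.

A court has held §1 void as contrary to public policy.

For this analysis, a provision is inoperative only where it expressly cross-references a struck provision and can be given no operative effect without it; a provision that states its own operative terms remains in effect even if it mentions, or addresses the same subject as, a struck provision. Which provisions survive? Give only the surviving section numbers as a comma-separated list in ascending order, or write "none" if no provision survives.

none

§1 is struck. §7 does nothing except set the liquidated-damages amount by reference to §1; with §1 gone it has no independent effect and is inoperative. §6 makes §1 an essential term, and §1 is the provision held invalid; under §6, the entire Agreement is therefore void. No provision of the Agreement survives.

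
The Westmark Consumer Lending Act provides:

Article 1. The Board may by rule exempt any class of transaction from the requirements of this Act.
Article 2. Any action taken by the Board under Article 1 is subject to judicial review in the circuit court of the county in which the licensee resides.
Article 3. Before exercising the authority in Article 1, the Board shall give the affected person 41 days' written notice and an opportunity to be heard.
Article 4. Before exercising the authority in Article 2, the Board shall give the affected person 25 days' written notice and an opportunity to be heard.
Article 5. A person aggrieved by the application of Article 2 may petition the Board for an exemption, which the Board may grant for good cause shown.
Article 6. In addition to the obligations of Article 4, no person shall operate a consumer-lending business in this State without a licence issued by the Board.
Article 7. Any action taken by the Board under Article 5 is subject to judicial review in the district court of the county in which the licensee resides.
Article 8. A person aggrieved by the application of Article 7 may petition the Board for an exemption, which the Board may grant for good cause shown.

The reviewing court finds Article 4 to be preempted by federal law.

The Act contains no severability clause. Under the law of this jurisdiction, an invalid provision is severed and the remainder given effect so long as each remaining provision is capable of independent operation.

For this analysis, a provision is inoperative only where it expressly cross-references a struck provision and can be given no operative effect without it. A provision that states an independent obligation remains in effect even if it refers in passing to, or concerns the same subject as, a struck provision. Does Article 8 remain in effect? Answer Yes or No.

Article 4 is struck. Article 6 mentions Article 4 but its own obligation stands independently of Article 4, so Article 6 is not affected. Nothing else in the Act is defined by reference to Article 4. Under the stated default rule, only provisions that cannot operate independently fall away; the rest are enforced. Article 1, Article 2, Article 3, Article 5, Article 6, Article 7, and Article 8 remain in effect. Article 8 is among the surviving provisions, so the answer is yes.

Yes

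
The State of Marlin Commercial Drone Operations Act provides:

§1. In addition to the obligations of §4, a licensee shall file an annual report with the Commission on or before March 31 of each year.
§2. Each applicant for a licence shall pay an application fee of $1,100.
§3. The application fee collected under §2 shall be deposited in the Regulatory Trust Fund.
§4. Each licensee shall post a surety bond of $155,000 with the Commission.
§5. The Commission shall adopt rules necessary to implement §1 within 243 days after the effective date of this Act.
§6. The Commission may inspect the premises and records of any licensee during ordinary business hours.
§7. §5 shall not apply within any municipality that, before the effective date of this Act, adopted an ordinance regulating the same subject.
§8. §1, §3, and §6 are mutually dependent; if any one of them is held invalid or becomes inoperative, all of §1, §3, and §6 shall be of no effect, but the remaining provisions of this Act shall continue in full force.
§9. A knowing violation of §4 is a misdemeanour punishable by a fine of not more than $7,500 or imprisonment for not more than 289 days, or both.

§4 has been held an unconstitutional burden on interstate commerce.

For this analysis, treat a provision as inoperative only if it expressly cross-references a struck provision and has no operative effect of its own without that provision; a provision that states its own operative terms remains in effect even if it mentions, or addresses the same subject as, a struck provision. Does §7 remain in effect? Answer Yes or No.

§4 is struck. The only function of §9 is the criminal penalty for violating §4, so it cannot stand once §4 is removed. §1 mentions §4 but its own obligation stands independently of §4, so §1 is not affected. §8 ties §1, §3, and §6 together, but none of those is affected here; the remaining provisions continue in force under §8. That leaves §1, §2, §3, §5, §6, §7, and §8 in effect. §7 is among the surviving provisions, so the answer is yes.

Yes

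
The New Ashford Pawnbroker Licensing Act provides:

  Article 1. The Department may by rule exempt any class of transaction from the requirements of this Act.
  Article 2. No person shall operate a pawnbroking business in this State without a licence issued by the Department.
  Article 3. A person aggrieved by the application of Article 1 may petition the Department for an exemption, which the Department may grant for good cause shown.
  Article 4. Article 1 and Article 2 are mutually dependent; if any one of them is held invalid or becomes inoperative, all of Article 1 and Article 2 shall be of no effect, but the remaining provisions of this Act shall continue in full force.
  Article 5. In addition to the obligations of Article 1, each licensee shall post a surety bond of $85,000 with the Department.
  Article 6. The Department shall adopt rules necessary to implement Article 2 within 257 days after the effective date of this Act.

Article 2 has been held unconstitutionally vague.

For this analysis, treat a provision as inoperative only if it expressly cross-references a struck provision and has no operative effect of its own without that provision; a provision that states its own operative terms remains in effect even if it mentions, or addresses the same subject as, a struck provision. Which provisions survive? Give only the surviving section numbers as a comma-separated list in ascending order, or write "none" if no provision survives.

Article 2 is struck. The only function of Article 6 is the rulemaking mandate for Article 2, so it cannot stand once Article 2 is removed. Although Article 5 refers to Article 1, its operative terms do not depend on Article 1, so it remains in effect. Article 4 declares Article 1 and Article 2 mutually dependent; since one of them has fallen, all of them are of no effect. That brings down Article 1 as well. Article 3 in turn depends solely on a provision now struck and likewise falls. The remainder continues in force under Article 4. That leaves Article 4 and Article 5 in effect.

4, 5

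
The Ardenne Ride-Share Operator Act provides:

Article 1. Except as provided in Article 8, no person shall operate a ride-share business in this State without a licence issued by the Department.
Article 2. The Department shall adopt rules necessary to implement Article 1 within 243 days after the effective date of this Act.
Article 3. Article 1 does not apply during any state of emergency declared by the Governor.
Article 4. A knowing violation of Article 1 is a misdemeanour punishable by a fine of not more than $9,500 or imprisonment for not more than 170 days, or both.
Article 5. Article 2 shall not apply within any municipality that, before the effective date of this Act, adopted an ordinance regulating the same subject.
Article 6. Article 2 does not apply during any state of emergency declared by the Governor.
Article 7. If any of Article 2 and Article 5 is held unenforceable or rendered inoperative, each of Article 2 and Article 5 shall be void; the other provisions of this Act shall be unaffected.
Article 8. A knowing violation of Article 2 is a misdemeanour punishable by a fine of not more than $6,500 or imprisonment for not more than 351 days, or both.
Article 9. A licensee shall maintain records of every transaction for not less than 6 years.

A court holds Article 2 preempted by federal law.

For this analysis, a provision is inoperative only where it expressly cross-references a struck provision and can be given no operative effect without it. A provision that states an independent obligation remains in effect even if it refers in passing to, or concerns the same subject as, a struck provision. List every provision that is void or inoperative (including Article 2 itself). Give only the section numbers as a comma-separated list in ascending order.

Article 2 is struck. Article 5 merely fixes the local-preemption carve-out from Article 2; with Article 2 gone it has nothing to operate on and falls away. Article 6 operates only by reference to Article 2, so it falls with Article 2. Article 8 merely fixes the criminal penalty for violating Article 2; with Article 2 gone it has nothing to operate on and falls away. Article 1 mentions Article 8 but its own obligation stands independently of Article 8, so Article 1 is not affected. Article 7 declares Article 2 and Article 5 mutually dependent; since one of them has fallen, all of them are of no effect. The remainder continues in force under Article 7. That leaves Article 1, Article 3, Article 4, Article 7, and Article 9 in effect.

2, 5, 6, 8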